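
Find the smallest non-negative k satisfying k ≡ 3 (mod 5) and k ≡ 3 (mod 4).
M = 5 × 4 = 20. M₁ = 4, y₁ ≡ 4 (mod 5). M₂ = 5, y₂ ≡ 1 (mod 4). k = 3×4×4 + 3×5×1 ≡ 3 (mod 20)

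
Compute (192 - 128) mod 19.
7

(192 - 128) = 64
64 mod 19 = 7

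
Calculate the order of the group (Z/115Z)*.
88

Prime factorization: 115 = 5 × 23
Using the formula φ(n) = n × Π(1 - 1/p) for each prime factor p:
φ(115) = 115 × (1 - 1/5) × (1 - 1/23)
φ(115) = 88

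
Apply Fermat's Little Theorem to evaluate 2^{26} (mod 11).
9

By Fermat's Little Theorem, a^(p-1) ≡ 1 (mod p) for prime p and gcd(a, p) = 1
Here p = 11, so 2^10 ≡ 1 (mod 11)
We can reduce the exponent: 26 mod 10 = 6
So 2^26 ≡ 2^6 (mod 11)
Computing: 2^6 mod 11 = 9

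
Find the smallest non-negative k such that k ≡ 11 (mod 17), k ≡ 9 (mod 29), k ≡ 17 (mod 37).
7491

Using the Chinese Remainder Theorem:
M = product of moduli = 18241
For equation 1: M_1 = 1073, 1073 ≡ 2 (mod 17), inverse of 1073 mod 17 is 9 (check: 2 × 9 = 18 ≡ 1 (mod 17))
For equation 2: M_2 = 629, 629 ≡ 20 (mod 29), inverse of 629 mod 29 is 16 (check: 20 × 16 = 320 ≡ 1 (mod 29))
For equation 3: M_3 = 493, 493 ≡ 12 (mod 37), inverse of 493 mod 37 is 34 (check: 12 × 34 = 408 ≡ 1 (mod 37))
Combine: k ≡ Σ r_i×M_i×(M_i⁻¹ mod m_i) = 11×1073×9 + 9×629×16 + 17×493×34 = 106227 + 90576 + 284954 = 481757
481757 mod 18241 = 7491
k ≡ 7491 (mod 18241)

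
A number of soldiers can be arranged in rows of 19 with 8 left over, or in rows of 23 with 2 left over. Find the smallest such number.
M = 19 × 23 = 437. M₁ = 23, y₁ ≡ 5 (mod 19). M₂ = 19, y₂ ≡ 17 (mod 23). m = 8×23×5 + 2×19×17 ≡ 255 (mod 437). The smallest positive such number is 255.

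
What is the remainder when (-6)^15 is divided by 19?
Using repeated squaring. (-6) ≡ 13 (mod 19). 15 = 8 + 4 + 2 + 1 (binary 1111). Repeated squaring mod 19: 13^1 ≡ 13; 13^2 ≡ 13² = 169 ≡ 17; 13^4 ≡ 17² = 289 ≡ 4; 13^8 ≡ 4² = 16 ≡ 16. Multiply: (-6)^15 ≡ 13^8 × 13^4 × 13^2 × 13^1 ≡ 16 × 4 × 17 × 13 (mod 19): 16 × 4 = 64 ≡ 7; 7 × 17 = 119 ≡ 5; 5 × 13 = 65 ≡ 8. So (-6)^15 ≡ 8 (mod 19).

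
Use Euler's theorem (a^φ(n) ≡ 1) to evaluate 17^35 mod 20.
By Euler: 17^{8} ≡ 1 (mod 20) since gcd(17, 20) = 1. 35 = 4×8 + 3. So 17^{35} ≡ 17^{3} ≡ 13 (mod 20)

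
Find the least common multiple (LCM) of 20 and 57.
1140

First find GCD(20, 57) using the Euclidean algorithm:
20 = 0 × 57 + 20
57 = 2 × 20 + 17
20 = 1 × 17 + 3
17 = 5 × 3 + 2
3 = 1 × 2 + 1
2 = 2 × 1 + 0
GCD(20, 57) = 1

LCM formula: LCM(a, b) = (a × b) / GCD(a, b)
LCM(20, 57) = (20 × 57) / 1
LCM(20, 57) = 1140 / 1
LCM(20, 57) = 1140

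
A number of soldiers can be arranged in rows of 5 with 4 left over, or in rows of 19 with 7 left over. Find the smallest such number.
M = 5 × 19 = 95. M₁ = 19, y₁ ≡ 4 (mod 5). M₂ = 5, y₂ ≡ 4 (mod 19). n = 4×19×4 + 7×5×4 ≡ 64 (mod 95). The smallest positive such number is 64.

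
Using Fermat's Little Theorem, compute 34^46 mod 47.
By Fermat's Little Theorem, 34^{46} ≡ 1 (mod 47) since 47 is prime and gcd(34, 47) = 1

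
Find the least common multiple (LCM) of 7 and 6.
42

First find GCD(7, 6) using the Euclidean algorithm:
7 = 1 × 6 + 1
6 = 6 × 1 + 0
GCD(7, 6) = 1

LCM formula: LCM(a, b) = (a × b) / GCD(a, b)
LCM(7, 6) = (7 × 6) / 1
LCM(7, 6) = 42 / 1
LCM(7, 6) = 42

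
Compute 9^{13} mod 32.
9

Using successive squaring:
Binary expansion of 13: 1101
Powers of 9 mod 32 (each is the square of the previous):
  9^1 ≡ 9 (mod 32)
  9^2 ≡ 9² = 81 ≡ 17 (mod 32)
  9^4 ≡ 17² = 289 ≡ 1 (mod 32)
  9^8 ≡ 1² = 1 ≡ 1 (mod 32)
13 = 8 + 4 + 1, so 9^13 = 9^8 × 9^4 × 9^1 ≡ 1 × 1 × 9 (mod 32)
Multiplying step by step:
  1 × 1 = 1 ≡ 1 (mod 32)
  1 × 9 = 9 ≡ 9 (mod 32)
Result: 9^13 ≡ 9 (mod 32)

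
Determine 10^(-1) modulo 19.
10^(-1) ≡ 2 (mod 19). Verification: 10 × 2 = 20 ≡ 1 (mod 19)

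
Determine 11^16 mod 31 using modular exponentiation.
Using repeated squaring. 16 = 16 (binary 10000). Repeated squaring mod 31: 11^1 ≡ 11; 11^2 ≡ 11² = 121 ≡ 28; 11^4 ≡ 28² = 784 ≡ 9; 11^8 ≡ 9² = 81 ≡ 19; 11^16 ≡ 19² = 361 ≡ 20. So 11^16 ≡ 20 (mod 31).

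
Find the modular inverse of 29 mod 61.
29^(-1) ≡ 40 (mod 61). Verification: 29 × 40 = 1160 ≡ 1 (mod 61)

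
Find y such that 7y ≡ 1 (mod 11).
7^(-1) ≡ 8 (mod 11). Verification: 7 × 8 = 56 ≡ 1 (mod 11)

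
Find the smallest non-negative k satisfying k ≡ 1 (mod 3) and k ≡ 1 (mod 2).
M = 3 × 2 = 6. M₁ = 2, y₁ ≡ 2 (mod 3). M₂ = 3, y₂ ≡ 1 (mod 2). k = 1×2×2 + 1×3×1 ≡ 1 (mod 6)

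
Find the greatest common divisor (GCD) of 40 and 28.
4

Using the Euclidean algorithm:
40 = 1 × 28 + 12
28 = 2 × 12 + 4
12 = 3 × 4 + 0

GCD(40, 28) = 4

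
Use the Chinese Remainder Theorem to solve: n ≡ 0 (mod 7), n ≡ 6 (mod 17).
91

Using the Chinese Remainder Theorem:
M = product of moduli = 119
For equation 1: M_1 = 17, 17 ≡ 3 (mod 7), inverse of 17 mod 7 is 5 (check: 3 × 5 = 15 ≡ 1 (mod 7))
For equation 2: M_2 = 7, 7 ≡ 7 (mod 17), inverse of 7 mod 17 is 5 (check: 7 × 5 = 35 ≡ 1 (mod 17))
Combine: n ≡ Σ r_i×M_i×(M_i⁻¹ mod m_i) = 0×17×5 + 6×7×5 = 0 + 210 = 210
210 mod 119 = 91
n ≡ 91 (mod 119)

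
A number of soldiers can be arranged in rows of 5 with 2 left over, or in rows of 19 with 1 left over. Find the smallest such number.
M = 5 × 19 = 95. M₁ = 19, y₁ ≡ 4 (mod 5). M₂ = 5, y₂ ≡ 4 (mod 19). k = 2×19×4 + 1×5×4 ≡ 77 (mod 95). The smallest positive such number is 77.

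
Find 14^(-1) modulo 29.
27

Using Extended Euclidean Algorithm:
gcd(14, 29) = 1
Bezout coefficients: 14 × -2 + 29 × 1 = 1
So 14 × -2 ≡ 1 (mod 29)
The inverse is -2 mod 29 = 27
Verification: 14 × 27 = 378 = 13 × 29 + 1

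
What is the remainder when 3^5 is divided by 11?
5 = 4 + 1 (binary 101). Repeated squaring mod 11: 3^1 ≡ 3; 3^2 ≡ 3² = 9 ≡ 9; 3^4 ≡ 9² = 81 ≡ 4. Multiply: 3^5 = 3^4 × 3^1 ≡ 4 × 3 (mod 11): 4 × 3 = 12 ≡ 1. So 3^5 ≡ 1 (mod 11).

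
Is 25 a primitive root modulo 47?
No

To verify, check if 25^(46/q) ≢ 1 (mod 47) for each prime divisor q of 46
Divisors of 46 = 46: [1, 2, 23, 46]
  25^(46/2) = 25^23 ≡ 1 (mod 47)
  25^(46/23) = 25^2 ≡ 14 (mod 47)
Conclusion: 25 is not a primitive root modulo 47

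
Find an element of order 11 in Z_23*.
2 has order 11 mod 23 since 2^{11} ≡ 1 (mod 23) and no smaller power works.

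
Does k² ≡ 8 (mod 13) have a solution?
By Euler's criterion: 8^{6} ≡ 12 (mod 13). Since this equals -1 (≡ 12), 8 is not a QR.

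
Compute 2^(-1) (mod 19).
2^(-1) ≡ 10 (mod 19). Verification: 2 × 10 = 20 ≡ 1 (mod 19)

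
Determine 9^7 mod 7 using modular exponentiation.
9 ≡ 2 (mod 7). 7 = 4 + 2 + 1 (binary 111). Repeated squaring mod 7: 2^1 ≡ 2; 2^2 ≡ 2² = 4 ≡ 4; 2^4 ≡ 4² = 16 ≡ 2. Multiply: 9^7 ≡ 2^4 × 2^2 × 2^1 ≡ 2 × 4 × 2 (mod 7): 2 × 4 = 8 ≡ 1; 1 × 2 = 2 ≡ 2. So 9^7 ≡ 2 (mod 7).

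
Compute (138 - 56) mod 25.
7

(138 - 56) = 82
82 mod 25 = 7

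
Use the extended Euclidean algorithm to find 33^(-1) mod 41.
Extended GCD: 33(5) + 41(-4) = 1. So 33^(-1) ≡ 5 ≡ 5 (mod 41). Verify: 33 × 5 = 165 ≡ 1 (mod 41)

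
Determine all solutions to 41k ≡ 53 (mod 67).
16

Since gcd(41, 67) = 1 divides 53, a solution exists.
Multiply both sides by the inverse of 41 mod 67:
  41^(-1) mod 67 = 18
  x ≡ 18 × 53 ≡ 954 ≡ 16 (mod 67)
Verification: 41 × 16 = 656 = 9 × 67 + 53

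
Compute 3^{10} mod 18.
9

Using successive squaring:
Binary expansion of 10: 1010
Powers of 3 mod 18 (each is the square of the previous):
  3^1 ≡ 3 (mod 18)
  3^2 ≡ 3² = 9 ≡ 9 (mod 18)
  3^4 ≡ 9² = 81 ≡ 9 (mod 18)
  3^8 ≡ 9² = 81 ≡ 9 (mod 18)
10 = 8 + 2, so 3^10 = 3^8 × 3^2 ≡ 9 × 9 (mod 18)
Multiplying step by step:
  9 × 9 = 81 ≡ 9 (mod 18)
Result: 3^10 ≡ 9 (mod 18)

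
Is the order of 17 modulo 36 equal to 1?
No, the actual order is 2, not 1.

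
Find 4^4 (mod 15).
4 = 4 (binary 100). Repeated squaring mod 15: 4^1 ≡ 4; 4^2 ≡ 4² = 16 ≡ 1; 4^4 ≡ 1² = 1 ≡ 1. So 4^4 ≡ 1 (mod 15).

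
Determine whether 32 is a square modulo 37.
By Euler's criterion: 32^{18} ≡ 36 (mod 37). Since this equals -1 (≡ 36), 32 is not a QR.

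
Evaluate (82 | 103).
(82/103) = 82^{51} mod 103 = 1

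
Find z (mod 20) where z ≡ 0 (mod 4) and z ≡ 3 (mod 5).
M = 4 × 5 = 20. M₁ = 5, y₁ ≡ 1 (mod 4). M₂ = 4, y₂ ≡ 4 (mod 5). z = 0×5×1 + 3×4×4 ≡ 8 (mod 20)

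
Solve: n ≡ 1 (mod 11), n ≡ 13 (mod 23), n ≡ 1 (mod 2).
M = 11 × 23 × 2 = 506. M₁ = 46, y₁ ≡ 6 (mod 11). M₂ = 22, y₂ ≡ 22 (mod 23). M₃ = 253, y₃ ≡ 1 (mod 2). n = 1×46×6 + 13×22×22 + 1×253×1 ≡ 243 (mod 506)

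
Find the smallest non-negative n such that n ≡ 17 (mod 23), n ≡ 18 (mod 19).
132

Using the Chinese Remainder Theorem:
M = product of moduli = 437
For equation 1: M_1 = 19, 19 ≡ 19 (mod 23), inverse of 19 mod 23 is 17 (check: 19 × 17 = 323 ≡ 1 (mod 23))
For equation 2: M_2 = 23, 23 ≡ 4 (mod 19), inverse of 23 mod 19 is 5 (check: 4 × 5 = 20 ≡ 1 (mod 19))
Combine: n ≡ Σ r_i×M_i×(M_i⁻¹ mod m_i) = 17×19×17 + 18×23×5 = 5491 + 2070 = 7561
7561 mod 437 = 132
n ≡ 132 (mod 437)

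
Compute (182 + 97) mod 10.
9

(182 + 97) = 279
279 mod 10 = 9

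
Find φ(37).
36

Prime factorization: 37 = 37
Using the formula φ(n) = n × Π(1 - 1/p) for each prime factor p:
φ(37) = 37 × (1 - 1/37)
φ(37) = 36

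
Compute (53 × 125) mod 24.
1

(53 × 125) = 6625
6625 mod 24 = 1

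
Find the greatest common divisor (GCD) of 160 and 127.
1

Using the Euclidean algorithm:
160 = 1 × 127 + 33
127 = 3 × 33 + 28
33 = 1 × 28 + 5
28 = 5 × 5 + 3
5 = 1 × 3 + 2
3 = 1 × 2 + 1
2 = 2 × 1 + 0

GCD(160, 127) = 1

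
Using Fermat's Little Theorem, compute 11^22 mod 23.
By Fermat's Little Theorem, 11^{22} ≡ 1 (mod 23) since 23 is prime and gcd(11, 23) = 1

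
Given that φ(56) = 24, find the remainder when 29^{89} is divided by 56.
By Euler: 29^{24} ≡ 1 (mod 56) since gcd(29, 56) = 1. 89 = 3×24 + 17. So 29^{89} ≡ 29^{17} ≡ 29 (mod 56)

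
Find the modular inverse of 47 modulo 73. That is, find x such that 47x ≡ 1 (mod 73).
14

Using Extended Euclidean Algorithm:
gcd(47, 73) = 1
Bezout coefficients: 47 × 14 + 73 × -9 = 1
So 47 × 14 ≡ 1 (mod 73)
The inverse is 14 mod 73 = 14
Verification: 47 × 14 = 658 = 9 × 73 + 1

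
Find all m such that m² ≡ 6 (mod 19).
The square roots of 6 mod 19 are 5 and 14. Verify: 5² = 25 ≡ 6 (mod 19)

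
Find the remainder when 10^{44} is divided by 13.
By Fermat: 10^{12} ≡ 1 (mod 13). 44 = 3×12 + 8. So 10^{44} ≡ 10^{8} ≡ 9 (mod 13)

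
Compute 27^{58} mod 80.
9

Using successive squaring:
Binary expansion of 58: 111010
Powers of 27 mod 80 (each is the square of the previous):
  27^1 ≡ 27 (mod 80)
  27^2 ≡ 27² = 729 ≡ 9 (mod 80)
  27^4 ≡ 9² = 81 ≡ 1 (mod 80)
  27^8 ≡ 1² = 1 ≡ 1 (mod 80)
  27^16 ≡ 1² = 1 ≡ 1 (mod 80)
  27^32 ≡ 1² = 1 ≡ 1 (mod 80)
58 = 32 + 16 + 8 + 2, so 27^58 = 27^32 × 27^16 × 27^8 × 27^2 ≡ 1 × 1 × 1 × 9 (mod 80)
Multiplying step by step:
  1 × 1 = 1 ≡ 1 (mod 80)
  1 × 1 = 1 ≡ 1 (mod 80)
  1 × 9 = 9 ≡ 9 (mod 80)
Result: 27^58 ≡ 9 (mod 80)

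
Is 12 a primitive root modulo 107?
No

To verify, check if 12^(106/q) ≢ 1 (mod 107) for each prime divisor q of 106
Divisors of 106 = 106: [1, 2, 53, 106]
  12^(106/2) = 12^53 ≡ 1 (mod 107)
  12^(106/53) = 12^2 ≡ 37 (mod 107)
Conclusion: 12 is not a primitive root modulo 107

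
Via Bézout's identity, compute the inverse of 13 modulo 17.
Extended GCD: 13(4) + 17(-3) = 1. So 13^(-1) ≡ 4 ≡ 4 (mod 17). Verify: 13 × 4 = 52 ≡ 1 (mod 17)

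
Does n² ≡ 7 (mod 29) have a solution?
By Euler's criterion: 7^{14} ≡ 1 (mod 29). Since this equals 1, 7 is a QR.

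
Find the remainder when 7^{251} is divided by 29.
By Fermat: 7^{28} ≡ 1 (mod 29). 251 = 8×28 + 27. So 7^{251} ≡ 7^{27} ≡ 25 (mod 29)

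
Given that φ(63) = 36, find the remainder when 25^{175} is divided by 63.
By Euler: 25^{36} ≡ 1 (mod 63) since gcd(25, 63) = 1. 175 = 4×36 + 31. So 25^{175} ≡ 25^{31} ≡ 25 (mod 63)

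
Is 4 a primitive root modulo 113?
No

To verify, check if 4^(112/q) ≢ 1 (mod 113) for each prime divisor q of 112
Divisors of 112 = 112: [1, 2, 4, 7, 8, 14, 16, 28, 56, 112]
  4^(112/2) = 4^56 ≡ 1 (mod 113)
  4^(112/7) = 4^16 ≡ 16 (mod 113)
Conclusion: 4 is not a primitive root modulo 113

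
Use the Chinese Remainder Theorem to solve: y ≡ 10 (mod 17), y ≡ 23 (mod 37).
282

Using the Chinese Remainder Theorem:
M = product of moduli = 629
For equation 1: M_1 = 37, 37 ≡ 3 (mod 17), inverse of 37 mod 17 is 6 (check: 3 × 6 = 18 ≡ 1 (mod 17))
For equation 2: M_2 = 17, 17 ≡ 17 (mod 37), inverse of 17 mod 37 is 24 (check: 17 × 24 = 408 ≡ 1 (mod 37))
Combine: y ≡ Σ r_i×M_i×(M_i⁻¹ mod m_i) = 10×37×6 + 23×17×24 = 2220 + 9384 = 11604
11604 mod 629 = 282
y ≡ 282 (mod 629)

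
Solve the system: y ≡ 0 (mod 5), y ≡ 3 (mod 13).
M = 5 × 13 = 65. M₁ = 13, y₁ ≡ 2 (mod 5). M₂ = 5, y₂ ≡ 8 (mod 13). y = 0×13×2 + 3×5×8 ≡ 55 (mod 65)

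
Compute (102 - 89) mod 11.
2

(102 - 89) = 13
13 mod 11 = 2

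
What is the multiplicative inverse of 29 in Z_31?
15

Using Extended Euclidean Algorithm:
gcd(29, 31) = 1
Bezout coefficients: 29 × 15 + 31 × -14 = 1
So 29 × 15 ≡ 1 (mod 31)
The inverse is 15 mod 31 = 15
Verification: 29 × 15 = 435 = 14 × 31 + 1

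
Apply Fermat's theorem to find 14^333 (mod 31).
By Fermat: 14^{30} ≡ 1 (mod 31). 333 ≡ 3 (mod 30). So 14^{333} ≡ 14^{3} ≡ 16 (mod 31)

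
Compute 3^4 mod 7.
4 = 4 (binary 100). Repeated squaring mod 7: 3^1 ≡ 3; 3^2 ≡ 3² = 9 ≡ 2; 3^4 ≡ 2² = 4 ≡ 4. So 3^4 ≡ 4 (mod 7).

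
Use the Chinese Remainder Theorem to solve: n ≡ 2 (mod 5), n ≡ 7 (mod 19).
M = 5 × 19 = 95. M₁ = 19, y₁ ≡ 4 (mod 5). M₂ = 5, y₂ ≡ 4 (mod 19). n = 2×19×4 + 7×5×4 ≡ 7 (mod 95)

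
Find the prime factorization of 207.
3^2 × 23

Divide by primes starting from smallest:
207 ÷ 3 = 69
69 ÷ 3 = 23
23 ÷ 23 = 1

207 = 3^2 × 23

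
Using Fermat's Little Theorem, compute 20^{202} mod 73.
67

By Fermat's Little Theorem, a^(p-1) ≡ 1 (mod p) for prime p and gcd(a, p) = 1
Here p = 73, so 20^72 ≡ 1 (mod 73)
We can reduce the exponent: 202 mod 72 = 58
So 20^202 ≡ 20^58 (mod 73)
Computing: 20^58 mod 73 = 67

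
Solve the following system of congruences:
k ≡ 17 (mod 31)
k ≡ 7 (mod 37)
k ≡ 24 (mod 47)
31420

Using the Chinese Remainder Theorem:
M = product of moduli = 53909
For equation 1: M_1 = 1739, 1739 ≡ 3 (mod 31), inverse of 1739 mod 31 is 21 (check: 3 × 21 = 63 ≡ 1 (mod 31))
For equation 2: M_2 = 1457, 1457 ≡ 14 (mod 37), inverse of 1457 mod 37 is 8 (check: 14 × 8 = 112 ≡ 1 (mod 37))
For equation 3: M_3 = 1147, 1147 ≡ 19 (mod 47), inverse of 1147 mod 47 is 5 (check: 19 × 5 = 95 ≡ 1 (mod 47))
Combine: k ≡ Σ r_i×M_i×(M_i⁻¹ mod m_i) = 17×1739×21 + 7×1457×8 + 24×1147×5 = 620823 + 81592 + 137640 = 840055
840055 mod 53909 = 31420
k ≡ 31420 (mod 53909)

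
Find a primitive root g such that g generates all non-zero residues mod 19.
p - 1 = 18 has prime divisors 2, 3. h is a primitive root mod 19 iff h^(18/q) ≢ 1 (mod 19) for each such q.
h = 2: 2^9 ≡ 18, 2^6 ≡ 7 (mod 19); none is 1, so 2 has order 18 and is a primitive root.
The smallest primitive root mod 19 is g = 2.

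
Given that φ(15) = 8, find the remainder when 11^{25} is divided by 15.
By Euler: 11^{8} ≡ 1 (mod 15) since gcd(11, 15) = 1. 25 = 3×8 + 1. So 11^{25} ≡ 11^{1} ≡ 11 (mod 15)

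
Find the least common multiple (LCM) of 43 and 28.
1204

First find GCD(43, 28) using the Euclidean algorithm:
43 = 1 × 28 + 15
28 = 1 × 15 + 13
15 = 1 × 13 + 2
13 = 6 × 2 + 1
2 = 2 × 1 + 0
GCD(43, 28) = 1

LCM formula: LCM(a, b) = (a × b) / GCD(a, b)
LCM(43, 28) = (43 × 28) / 1
LCM(43, 28) = 1204 / 1
LCM(43, 28) = 1204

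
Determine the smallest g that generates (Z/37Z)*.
2

A primitive root g modulo p has order p-1 = 36
Prime divisors of 36: [2, 3]
g is a primitive root iff g^(36/q) ≢ 1 (mod 37) for each prime divisor q
Testing small values:
  g = 2: 2^18 ≡ 36, 2^12 ≡ 26 (mod 37) → none is 1, primitive root!
The smallest primitive root is 2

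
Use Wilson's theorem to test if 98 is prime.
(97)! mod 98 = 0. Since 0 ≢ -1 (mod 98), 98 is not prime.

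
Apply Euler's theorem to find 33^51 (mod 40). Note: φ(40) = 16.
By Euler: 33^{16} ≡ 1 (mod 40) since gcd(33, 40) = 1. 51 = 3×16 + 3. So 33^{51} ≡ 33^{3} ≡ 17 (mod 40)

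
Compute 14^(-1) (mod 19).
15

Using Extended Euclidean Algorithm:
gcd(14, 19) = 1
Bezout coefficients: 14 × -4 + 19 × 3 = 1
So 14 × -4 ≡ 1 (mod 19)
The inverse is -4 mod 19 = 15
Verification: 14 × 15 = 210 = 11 × 19 + 1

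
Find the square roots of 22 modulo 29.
The square roots of 22 mod 29 are 15 and 14. Verify: 15² = 225 ≡ 22 (mod 29)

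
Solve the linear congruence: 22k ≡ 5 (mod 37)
12

Since gcd(22, 37) = 1 divides 5, a solution exists.
Multiply both sides by the inverse of 22 mod 37:
  22^(-1) mod 37 = 32
  x ≡ 32 × 5 ≡ 160 ≡ 12 (mod 37)
Verification: 22 × 12 = 264 = 7 × 37 + 5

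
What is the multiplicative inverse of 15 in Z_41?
11

Using Extended Euclidean Algorithm:
gcd(15, 41) = 1
Bezout coefficients: 15 × 11 + 41 × -4 = 1
So 15 × 11 ≡ 1 (mod 41)
The inverse is 11 mod 41 = 11
Verification: 15 × 11 = 165 = 4 × 41 + 1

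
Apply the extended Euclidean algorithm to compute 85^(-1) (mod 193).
Extended GCD: 85(-84) + 193(37) = 1. So 85^(-1) ≡ 109 ≡ 109 (mod 193). Verify: 85 × 109 = 9265 ≡ 1 (mod 193)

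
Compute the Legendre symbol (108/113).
(108/113) = 108^{56} mod 113 = -1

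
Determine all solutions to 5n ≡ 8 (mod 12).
4

Since gcd(5, 12) = 1 divides 8, a solution exists.
Multiply both sides by the inverse of 5 mod 12:
  5^(-1) mod 12 = 5
  x ≡ 5 × 8 ≡ 40 ≡ 4 (mod 12)
Verification: 5 × 4 = 20 = 1 × 12 + 8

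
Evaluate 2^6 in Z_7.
6 = 4 + 2 (binary 110). Repeated squaring mod 7: 2^1 ≡ 2; 2^2 ≡ 2² = 4 ≡ 4; 2^4 ≡ 4² = 16 ≡ 2. Multiply: 2^6 = 2^4 × 2^2 ≡ 2 × 4 (mod 7): 2 × 4 = 8 ≡ 1. So 2^6 ≡ 1 (mod 7).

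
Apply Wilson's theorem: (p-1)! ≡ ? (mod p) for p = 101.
By Wilson's theorem, (100)! ≡ -1 ≡ 100 (mod 101)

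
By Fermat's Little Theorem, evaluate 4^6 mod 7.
By Fermat's Little Theorem, 4^{6} ≡ 1 (mod 7) since 7 is prime and gcd(4, 7) = 1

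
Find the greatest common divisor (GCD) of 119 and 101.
1

Using the Euclidean algorithm:
119 = 1 × 101 + 18
101 = 5 × 18 + 11
18 = 1 × 11 + 7
11 = 1 × 7 + 4
7 = 1 × 4 + 3
4 = 1 × 3 + 1
3 = 3 × 1 + 0

GCD(119, 101) = 1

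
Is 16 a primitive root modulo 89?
p - 1 = 88 has prime divisors 2, 11. Check 16^(88/q) mod 89 for each: 16^(88/2) = 16^44 ≡ 1, 16^(88/11) = 16^8 ≡ 45 (mod 89). Since 16^44 ≡ 1 (mod 89), the order of 16 divides 44 (in fact the order is 11) ≠ 88, so it is not a primitive root.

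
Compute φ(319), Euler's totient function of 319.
280

Prime factorization: 319 = 11 × 29
Using the formula φ(n) = n × Π(1 - 1/p) for each prime factor p:
φ(319) = 319 × (1 - 1/11) × (1 - 1/29)
φ(319) = 280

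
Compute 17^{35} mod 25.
18

Using successive squaring:
Binary expansion of 35: 100011
Powers of 17 mod 25 (each is the square of the previous):
  17^1 ≡ 17 (mod 25)
  17^2 ≡ 17² = 289 ≡ 14 (mod 25)
  17^4 ≡ 14² = 196 ≡ 21 (mod 25)
  17^8 ≡ 21² = 441 ≡ 16 (mod 25)
  17^16 ≡ 16² = 256 ≡ 6 (mod 25)
  17^32 ≡ 6² = 36 ≡ 11 (mod 25)
35 = 32 + 2 + 1, so 17^35 = 17^32 × 17^2 × 17^1 ≡ 11 × 14 × 17 (mod 25)
Multiplying step by step:
  11 × 14 = 154 ≡ 4 (mod 25)
  4 × 17 = 68 ≡ 18 (mod 25)
Result: 17^35 ≡ 18 (mod 25)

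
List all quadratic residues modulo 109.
QRs mod 109: {1, 3, 4, 5, 7, 9, 12, 15, 16, 20, 21, 22, 25, 26, 27, 28, 29, 31, 34, 35, 36, 38, 43, 45, 46, 48, 49, 60, 61, 63, 64, 66, 71, 73, 74, 75, 78, 80, 81, 82, 83, 84, 87, 88, 89, 93, 94, 97, 100, 102, 104, 105, 106, 108}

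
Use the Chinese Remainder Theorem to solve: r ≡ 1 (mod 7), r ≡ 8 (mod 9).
M = 7 × 9 = 63. M₁ = 9, y₁ ≡ 4 (mod 7). M₂ = 7, y₂ ≡ 4 (mod 9). r = 1×9×4 + 8×7×4 ≡ 8 (mod 63)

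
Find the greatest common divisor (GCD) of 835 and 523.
1

Using the Euclidean algorithm:
835 = 1 × 523 + 312
523 = 1 × 312 + 211
312 = 1 × 211 + 101
211 = 2 × 101 + 9
101 = 11 × 9 + 2
9 = 4 × 2 + 1
2 = 2 × 1 + 0

GCD(835, 523) = 1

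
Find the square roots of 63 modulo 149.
The square roots of 63 mod 149 are 19 and 130. Verify: 19² = 361 ≡ 63 (mod 149)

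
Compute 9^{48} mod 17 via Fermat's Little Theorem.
1

By Fermat's Little Theorem, a^(p-1) ≡ 1 (mod p) for prime p and gcd(a, p) = 1
Here p = 17, so 9^16 ≡ 1 (mod 17)
We can reduce the exponent: 48 mod 16 = 0
So 9^48 ≡ 9^0 (mod 17)
Computing: 9^0 mod 17 = 1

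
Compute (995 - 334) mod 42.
31

(995 - 334) = 661
661 mod 42 = 31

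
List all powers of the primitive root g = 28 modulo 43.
g^1, g^2, ..., g^{42} mod 43: {28, 10, 22, 14, 5, 11, 7, 24, 27, 25, 12, 35, 34, 6, 39, 17, 3, 41, 30, 23, 42, 15, 33, 21, 29, 38, 32, 36, 19, 16, 18, 31, 8, 9, 37, 4, 26, 40, 2, 13, 20, 1}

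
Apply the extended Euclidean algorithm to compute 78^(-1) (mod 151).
Extended GCD: 78(-60) + 151(31) = 1. So 78^(-1) ≡ 91 ≡ 91 (mod 151). Verify: 78 × 91 = 7098 ≡ 1 (mod 151)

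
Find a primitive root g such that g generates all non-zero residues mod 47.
p - 1 = 46 has prime divisors 2, 23. h is a primitive root mod 47 iff h^(46/q) ≢ 1 (mod 47) for each such q.
h = 2: 2^23 ≡ 1, 2^2 ≡ 4 (mod 47); 2^23 ≡ 1, so not a primitive root.
h = 3: 3^23 ≡ 1, 3^2 ≡ 9 (mod 47); 3^23 ≡ 1, so not a primitive root.
h = 4: 4^23 ≡ 1, 4^2 ≡ 16 (mod 47); 4^23 ≡ 1, so not a primitive root.
h = 5: 5^23 ≡ 46, 5^2 ≡ 25 (mod 47); none is 1, so 5 has order 46 and is a primitive root.
The smallest primitive root mod 47 is g = 5.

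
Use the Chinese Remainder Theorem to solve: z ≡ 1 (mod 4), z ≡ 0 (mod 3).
M = 4 × 3 = 12. M₁ = 3, y₁ ≡ 3 (mod 4). M₂ = 4, y₂ ≡ 1 (mod 3). z = 1×3×3 + 0×4×1 ≡ 9 (mod 12)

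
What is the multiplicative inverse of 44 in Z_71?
21

Using Extended Euclidean Algorithm:
gcd(44, 71) = 1
Bezout coefficients: 44 × 21 + 71 × -13 = 1
So 44 × 21 ≡ 1 (mod 71)
The inverse is 21 mod 71 = 21
Verification: 44 × 21 = 924 = 13 × 71 + 1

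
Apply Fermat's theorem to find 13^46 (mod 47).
By Fermat's Little Theorem, 13^{46} ≡ 1 (mod 47) since 47 is prime and gcd(13, 47) = 1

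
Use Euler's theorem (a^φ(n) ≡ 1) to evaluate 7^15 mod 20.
By Euler: 7^{8} ≡ 1 (mod 20) since gcd(7, 20) = 1. 15 = 1×8 + 7. So 7^{15} ≡ 7^{7} ≡ 3 (mod 20)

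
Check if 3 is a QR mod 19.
By Euler's criterion: 3^{9} ≡ 18 (mod 19). Since this equals -1 (≡ 18), 3 is not a QR.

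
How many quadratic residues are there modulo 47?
For prime 47, there are (p-1)/2 = (47-1)/2 = 23 quadratic residues (excluding 0).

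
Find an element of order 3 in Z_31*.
5 has order 3 mod 31 since 5^{3} ≡ 1 (mod 31) and no smaller power works.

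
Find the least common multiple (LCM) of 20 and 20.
20

First find GCD(20, 20) using the Euclidean algorithm:
20 = 1 × 20 + 0
GCD(20, 20) = 20

LCM formula: LCM(a, b) = (a × b) / GCD(a, b)
LCM(20, 20) = (20 × 20) / 20
LCM(20, 20) = 400 / 20
LCM(20, 20) = 20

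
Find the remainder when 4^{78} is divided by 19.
By Fermat: 4^{18} ≡ 1 (mod 19). 78 = 4×18 + 6. So 4^{78} ≡ 4^{6} ≡ 11 (mod 19)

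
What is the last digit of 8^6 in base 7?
8 ≡ 1 (mod 7). 6 = 4 + 2 (binary 110). Repeated squaring mod 7: 1^1 ≡ 1; 1^2 ≡ 1² = 1 ≡ 1; 1^4 ≡ 1² = 1 ≡ 1. Multiply: 8^6 ≡ 1^4 × 1^2 ≡ 1 × 1 (mod 7): 1 × 1 = 1 ≡ 1. So 8^6 ≡ 1 (mod 7).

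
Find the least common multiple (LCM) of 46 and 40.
920

First find GCD(46, 40) using the Euclidean algorithm:
46 = 1 × 40 + 6
40 = 6 × 6 + 4
6 = 1 × 4 + 2
4 = 2 × 2 + 0
GCD(46, 40) = 2

LCM formula: LCM(a, b) = (a × b) / GCD(a, b)
LCM(46, 40) = (46 × 40) / 2
LCM(46, 40) = 1840 / 2
LCM(46, 40) = 920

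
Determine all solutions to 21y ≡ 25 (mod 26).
21

Since gcd(21, 26) = 1 divides 25, a solution exists.
Multiply both sides by the inverse of 21 mod 26:
  21^(-1) mod 26 = 5
  x ≡ 5 × 25 ≡ 125 ≡ 21 (mod 26)
Verification: 21 × 21 = 441 = 16 × 26 + 25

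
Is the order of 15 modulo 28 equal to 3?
No, the actual order is 2, not 3.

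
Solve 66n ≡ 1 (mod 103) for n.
64

Using Extended Euclidean Algorithm:
gcd(66, 103) = 1
Bezout coefficients: 66 × -39 + 103 × 25 = 1
So 66 × -39 ≡ 1 (mod 103)
The inverse is -39 mod 103 = 64
Verification: 66 × 64 = 4224 = 41 × 103 + 1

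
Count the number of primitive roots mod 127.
Number of primitive roots mod 127 = φ(126) = 36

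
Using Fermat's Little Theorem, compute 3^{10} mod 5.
4

By Fermat's Little Theorem, a^(p-1) ≡ 1 (mod p) for prime p and gcd(a, p) = 1
Here p = 5, so 3^4 ≡ 1 (mod 5)
We can reduce the exponent: 10 mod 4 = 2
So 3^10 ≡ 3^2 (mod 5)
Computing: 3^2 mod 5 = 4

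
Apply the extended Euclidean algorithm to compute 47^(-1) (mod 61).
Extended GCD: 47(13) + 61(-10) = 1. So 47^(-1) ≡ 13 ≡ 13 (mod 61). Verify: 47 × 13 = 611 ≡ 1 (mod 61)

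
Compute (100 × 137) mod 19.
1

(100 × 137) = 13700
13700 mod 19 = 1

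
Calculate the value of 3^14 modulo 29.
Using repeated squaring. 14 = 8 + 4 + 2 (binary 1110). Repeated squaring mod 29: 3^1 ≡ 3; 3^2 ≡ 3² = 9 ≡ 9; 3^4 ≡ 9² = 81 ≡ 23; 3^8 ≡ 23² = 529 ≡ 7. Multiply: 3^14 = 3^8 × 3^4 × 3^2 ≡ 7 × 23 × 9 (mod 29): 7 × 23 = 161 ≡ 16; 16 × 9 = 144 ≡ 28. So 3^14 ≡ 28 (mod 29).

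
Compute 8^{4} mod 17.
16

Using successive squaring:
Binary expansion of 4: 100
Powers of 8 mod 17 (each is the square of the previous):
  8^1 ≡ 8 (mod 17)
  8^2 ≡ 8² = 64 ≡ 13 (mod 17)
  8^4 ≡ 13² = 169 ≡ 16 (mod 17)
4 is a power of 2, so 8^4 is the last square: ≡ 16 (mod 17)
Result: 8^4 ≡ 16 (mod 17)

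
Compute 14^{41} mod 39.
14

Using successive squaring:
Binary expansion of 41: 101001
Powers of 14 mod 39 (each is the square of the previous):
  14^1 ≡ 14 (mod 39)
  14^2 ≡ 14² = 196 ≡ 1 (mod 39)
  14^4 ≡ 1² = 1 ≡ 1 (mod 39)
  14^8 ≡ 1² = 1 ≡ 1 (mod 39)
  14^16 ≡ 1² = 1 ≡ 1 (mod 39)
  14^32 ≡ 1² = 1 ≡ 1 (mod 39)
41 = 32 + 8 + 1, so 14^41 = 14^32 × 14^8 × 14^1 ≡ 1 × 1 × 14 (mod 39)
Multiplying step by step:
  1 × 1 = 1 ≡ 1 (mod 39)
  1 × 14 = 14 ≡ 14 (mod 39)
Result: 14^41 ≡ 14 (mod 39)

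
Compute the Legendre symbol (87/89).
(87/89) = 87^{44} mod 89 = 1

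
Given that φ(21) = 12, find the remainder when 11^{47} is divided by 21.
By Euler: 11^{12} ≡ 1 (mod 21) since gcd(11, 21) = 1. 47 = 3×12 + 11. So 11^{47} ≡ 11^{11} ≡ 2 (mod 21)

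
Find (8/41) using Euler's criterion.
(8/41) = 8^{20} mod 41 = 1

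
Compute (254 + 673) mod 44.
3

(254 + 673) = 927
927 mod 44 = 3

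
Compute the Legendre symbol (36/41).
(36/41) = 36^{20} mod 41 = 1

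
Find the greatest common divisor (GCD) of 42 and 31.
1

Using the Euclidean algorithm:
42 = 1 × 31 + 11
31 = 2 × 11 + 9
11 = 1 × 9 + 2
9 = 4 × 2 + 1
2 = 2 × 1 + 0

GCD(42, 31) = 1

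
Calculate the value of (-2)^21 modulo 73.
Using repeated squaring. (-2) ≡ 71 (mod 73). 21 = 16 + 4 + 1 (binary 10101). Repeated squaring mod 73: 71^1 ≡ 71; 71^2 ≡ 71² = 5041 ≡ 4; 71^4 ≡ 4² = 16 ≡ 16; 71^8 ≡ 16² = 256 ≡ 37; 71^16 ≡ 37² = 1369 ≡ 55. Multiply: (-2)^21 ≡ 71^16 × 71^4 × 71^1 ≡ 55 × 16 × 71 (mod 73): 55 × 16 = 880 ≡ 4; 4 × 71 = 284 ≡ 65. So (-2)^21 ≡ 65 (mod 73).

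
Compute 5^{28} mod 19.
5

Using successive squaring:
Binary expansion of 28: 11100
Powers of 5 mod 19 (each is the square of the previous):
  5^1 ≡ 5 (mod 19)
  5^2 ≡ 5² = 25 ≡ 6 (mod 19)
  5^4 ≡ 6² = 36 ≡ 17 (mod 19)
  5^8 ≡ 17² = 289 ≡ 4 (mod 19)
  5^16 ≡ 4² = 16 ≡ 16 (mod 19)
28 = 16 + 8 + 4, so 5^28 = 5^16 × 5^8 × 5^4 ≡ 16 × 4 × 17 (mod 19)
Multiplying step by step:
  16 × 4 = 64 ≡ 7 (mod 19)
  7 × 17 = 119 ≡ 5 (mod 19)
Result: 5^28 ≡ 5 (mod 19)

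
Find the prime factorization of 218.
2 × 109

Divide by primes starting from smallest:
218 ÷ 2 = 109
109 ÷ 109 = 1

218 = 2 × 109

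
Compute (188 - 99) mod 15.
14

(188 - 99) = 89
89 mod 15 = 14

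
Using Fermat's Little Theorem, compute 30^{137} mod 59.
39

By Fermat's Little Theorem, a^(p-1) ≡ 1 (mod p) for prime p and gcd(a, p) = 1
Here p = 59, so 30^58 ≡ 1 (mod 59)
We can reduce the exponent: 137 mod 58 = 21
So 30^137 ≡ 30^21 (mod 59)
Computing: 30^21 mod 59 = 39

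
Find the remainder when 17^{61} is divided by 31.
By Fermat: 17^{30} ≡ 1 (mod 31). 61 = 2×30 + 1. So 17^{61} ≡ 17^{1} ≡ 17 (mod 31)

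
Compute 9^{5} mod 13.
3

Using successive squaring:
Binary expansion of 5: 101
Powers of 9 mod 13 (each is the square of the previous):
  9^1 ≡ 9 (mod 13)
  9^2 ≡ 9² = 81 ≡ 3 (mod 13)
  9^4 ≡ 3² = 9 ≡ 9 (mod 13)
5 = 4 + 1, so 9^5 = 9^4 × 9^1 ≡ 9 × 9 (mod 13)
Multiplying step by step:
  9 × 9 = 81 ≡ 3 (mod 13)
Result: 9^5 ≡ 3 (mod 13)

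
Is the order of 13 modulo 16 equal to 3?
No, the actual order is 4, not 3.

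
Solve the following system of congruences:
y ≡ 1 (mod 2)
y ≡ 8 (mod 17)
25

Using the Chinese Remainder Theorem:
M = product of moduli = 34
For equation 1: M_1 = 17, 17 ≡ 1 (mod 2), inverse of 17 mod 2 is 1 (check: 1 × 1 = 1 ≡ 1 (mod 2))
For equation 2: M_2 = 2, 2 ≡ 2 (mod 17), inverse of 2 mod 17 is 9 (check: 2 × 9 = 18 ≡ 1 (mod 17))
Combine: y ≡ Σ r_i×M_i×(M_i⁻¹ mod m_i) = 1×17×1 + 8×2×9 = 17 + 144 = 161
161 mod 34 = 25
y ≡ 25 (mod 34)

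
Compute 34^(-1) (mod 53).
34^(-1) ≡ 39 (mod 53). Verification: 34 × 39 = 1326 ≡ 1 (mod 53)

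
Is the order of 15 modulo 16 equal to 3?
No, the actual order is 2, not 3.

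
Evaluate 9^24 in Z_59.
Using repeated squaring. 24 = 16 + 8 (binary 11000). Repeated squaring mod 59: 9^1 ≡ 9; 9^2 ≡ 9² = 81 ≡ 22; 9^4 ≡ 22² = 484 ≡ 12; 9^8 ≡ 12² = 144 ≡ 26; 9^16 ≡ 26² = 676 ≡ 27. Multiply: 9^24 = 9^16 × 9^8 ≡ 27 × 26 (mod 59): 27 × 26 = 702 ≡ 53. So 9^24 ≡ 53 (mod 59).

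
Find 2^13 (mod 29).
Using repeated squaring. 13 = 8 + 4 + 1 (binary 1101). Repeated squaring mod 29: 2^1 ≡ 2; 2^2 ≡ 2² = 4 ≡ 4; 2^4 ≡ 4² = 16 ≡ 16; 2^8 ≡ 16² = 256 ≡ 24. Multiply: 2^13 = 2^8 × 2^4 × 2^1 ≡ 24 × 16 × 2 (mod 29): 24 × 16 = 384 ≡ 7; 7 × 2 = 14 ≡ 14. So 2^13 ≡ 14 (mod 29).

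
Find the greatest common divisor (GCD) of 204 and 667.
1

Using the Euclidean algorithm:
204 = 0 × 667 + 204
667 = 3 × 204 + 55
204 = 3 × 55 + 39
55 = 1 × 39 + 16
39 = 2 × 16 + 7
16 = 2 × 7 + 2
7 = 3 × 2 + 1
2 = 2 × 1 + 0

GCD(204, 667) = 1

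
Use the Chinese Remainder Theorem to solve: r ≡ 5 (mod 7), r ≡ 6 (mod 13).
M = 7 × 13 = 91. M₁ = 13, y₁ ≡ 6 (mod 7). M₂ = 7, y₂ ≡ 2 (mod 13). r = 5×13×6 + 6×7×2 ≡ 19 (mod 91)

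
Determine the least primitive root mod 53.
p - 1 = 52 has prime divisors 2, 13. h is a primitive root mod 53 iff h^(52/q) ≢ 1 (mod 53) for each such q.
h = 2: 2^26 ≡ 52, 2^4 ≡ 16 (mod 53); none is 1, so 2 has order 52 and is a primitive root.
The smallest primitive root mod 53 is g = 2.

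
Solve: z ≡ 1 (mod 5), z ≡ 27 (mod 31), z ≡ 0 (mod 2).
M = 5 × 31 × 2 = 310. M₁ = 62, y₁ ≡ 3 (mod 5). M₂ = 10, y₂ ≡ 28 (mod 31). M₃ = 155, y₃ ≡ 1 (mod 2). z = 1×62×3 + 27×10×28 + 0×155×1 ≡ 306 (mod 310)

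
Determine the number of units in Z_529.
506

Prime factorization: 529 = 23^2
Using the formula φ(n) = n × Π(1 - 1/p) for each prime factor p:
φ(529) = 529 × (1 - 1/23)
φ(529) = 506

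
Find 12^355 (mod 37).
Using Fermat: 12^{36} ≡ 1 (mod 37). 355 ≡ 31 (mod 36). So 12^{355} ≡ 12^{31} ≡ 16 (mod 37)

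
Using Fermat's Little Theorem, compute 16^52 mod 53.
By Fermat's Little Theorem, 16^{52} ≡ 1 (mod 53) since 53 is prime and gcd(16, 53) = 1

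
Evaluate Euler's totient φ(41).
40

Prime factorization: 41 = 41
Using the formula φ(n) = n × Π(1 - 1/p) for each prime factor p:
φ(41) = 41 × (1 - 1/41)
φ(41) = 40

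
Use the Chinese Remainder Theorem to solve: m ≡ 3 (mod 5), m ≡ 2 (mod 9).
M = 5 × 9 = 45. M₁ = 9, y₁ ≡ 4 (mod 5). M₂ = 5, y₂ ≡ 2 (mod 9). m = 3×9×4 + 2×5×2 ≡ 38 (mod 45)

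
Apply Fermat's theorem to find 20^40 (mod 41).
By Fermat's Little Theorem, 20^{40} ≡ 1 (mod 41) since 41 is prime and gcd(20, 41) = 1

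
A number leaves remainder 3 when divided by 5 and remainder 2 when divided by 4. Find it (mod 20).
M = 5 × 4 = 20. M₁ = 4, y₁ ≡ 4 (mod 5). M₂ = 5, y₂ ≡ 1 (mod 4). y = 3×4×4 + 2×5×1 ≡ 18 (mod 20)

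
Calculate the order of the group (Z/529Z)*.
506

Prime factorization: 529 = 23^2
Using the formula φ(n) = n × Π(1 - 1/p) for each prime factor p:
φ(529) = 529 × (1 - 1/23)
φ(529) = 506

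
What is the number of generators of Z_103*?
Number of primitive roots mod 103 = φ(102) = 32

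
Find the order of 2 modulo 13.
Powers of 2 mod 13: 2^1≡2, 2^2≡4, 2^3≡8, 2^4≡3, 2^5≡6, 2^6≡12, 2^7≡11, 2^8≡9, 2^9≡5, 2^10≡10, 2^11≡7, 2^12≡1. Order = 12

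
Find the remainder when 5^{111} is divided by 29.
By Fermat: 5^{28} ≡ 1 (mod 29). 111 = 3×28 + 27. So 5^{111} ≡ 5^{27} ≡ 6 (mod 29)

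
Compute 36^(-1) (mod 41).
8

Using Extended Euclidean Algorithm:
gcd(36, 41) = 1
Bezout coefficients: 36 × 8 + 41 × -7 = 1
So 36 × 8 ≡ 1 (mod 41)
The inverse is 8 mod 41 = 8
Verification: 36 × 8 = 288 = 7 × 41 + 1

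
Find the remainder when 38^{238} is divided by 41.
By Fermat: 38^{40} ≡ 1 (mod 41). 238 = 5×40 + 38. So 38^{238} ≡ 38^{38} ≡ 32 (mod 41)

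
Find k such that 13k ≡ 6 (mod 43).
17

Since gcd(13, 43) = 1 divides 6, a solution exists.
Multiply both sides by the inverse of 13 mod 43:
  13^(-1) mod 43 = 10
  x ≡ 10 × 6 ≡ 60 ≡ 17 (mod 43)
Verification: 13 × 17 = 221 = 5 × 43 + 6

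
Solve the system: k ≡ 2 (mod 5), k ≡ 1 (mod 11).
M = 5 × 11 = 55. M₁ = 11, y₁ ≡ 1 (mod 5). M₂ = 5, y₂ ≡ 9 (mod 11). k = 2×11×1 + 1×5×9 ≡ 12 (mod 55)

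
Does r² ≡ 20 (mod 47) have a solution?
By Euler's criterion: 20^{23} ≡ 46 (mod 47). Since this equals -1 (≡ 46), 20 is not a QR.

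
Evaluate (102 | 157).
(102/157) = 102^{78} mod 157 = -1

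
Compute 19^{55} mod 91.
33

Using successive squaring:
Binary expansion of 55: 110111
Powers of 19 mod 91 (each is the square of the previous):
  19^1 ≡ 19 (mod 91)
  19^2 ≡ 19² = 361 ≡ 88 (mod 91)
  19^4 ≡ 88² = 7744 ≡ 9 (mod 91)
  19^8 ≡ 9² = 81 ≡ 81 (mod 91)
  19^16 ≡ 81² = 6561 ≡ 9 (mod 91)
  19^32 ≡ 9² = 81 ≡ 81 (mod 91)
55 = 32 + 16 + 4 + 2 + 1, so 19^55 = 19^32 × 19^16 × 19^4 × 19^2 × 19^1 ≡ 81 × 9 × 9 × 88 × 19 (mod 91)
Multiplying step by step:
  81 × 9 = 729 ≡ 1 (mod 91)
  1 × 9 = 9 ≡ 9 (mod 91)
  9 × 88 = 792 ≡ 64 (mod 91)
  64 × 19 = 1216 ≡ 33 (mod 91)
Result: 19^55 ≡ 33 (mod 91)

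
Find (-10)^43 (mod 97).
Using repeated squaring. (-10) ≡ 87 (mod 97). 43 = 32 + 8 + 2 + 1 (binary 101011). Repeated squaring mod 97: 87^1 ≡ 87; 87^2 ≡ 87² = 7569 ≡ 3; 87^4 ≡ 3² = 9 ≡ 9; 87^8 ≡ 9² = 81 ≡ 81; 87^16 ≡ 81² = 6561 ≡ 62; 87^32 ≡ 62² = 3844 ≡ 61. Multiply: (-10)^43 ≡ 87^32 × 87^8 × 87^2 × 87^1 ≡ 61 × 81 × 3 × 87 (mod 97): 61 × 81 = 4941 ≡ 91; 91 × 3 = 273 ≡ 79; 79 × 87 = 6873 ≡ 83. So (-10)^43 ≡ 83 (mod 97).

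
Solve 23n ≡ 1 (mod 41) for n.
23^(-1) ≡ 25 (mod 41). Verification: 23 × 25 = 575 ≡ 1 (mod 41)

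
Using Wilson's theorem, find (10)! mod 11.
By Wilson's theorem, (10)! ≡ -1 ≡ 10 (mod 11)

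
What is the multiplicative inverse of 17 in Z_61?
17^(-1) ≡ 18 (mod 61). Verification: 17 × 18 = 306 ≡ 1 (mod 61)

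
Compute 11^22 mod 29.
Using repeated squaring. 22 = 16 + 4 + 2 (binary 10110). Repeated squaring mod 29: 11^1 ≡ 11; 11^2 ≡ 11² = 121 ≡ 5; 11^4 ≡ 5² = 25 ≡ 25; 11^8 ≡ 25² = 625 ≡ 16; 11^16 ≡ 16² = 256 ≡ 24. Multiply: 11^22 = 11^16 × 11^4 × 11^2 ≡ 24 × 25 × 5 (mod 29): 24 × 25 = 600 ≡ 20; 20 × 5 = 100 ≡ 13. So 11^22 ≡ 13 (mod 29).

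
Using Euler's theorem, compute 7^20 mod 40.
By Euler: 7^{16} ≡ 1 (mod 40) since gcd(7, 40) = 1. 20 = 1×16 + 4. So 7^{20} ≡ 7^{4} ≡ 1 (mod 40)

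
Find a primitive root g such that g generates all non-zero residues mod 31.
p - 1 = 30 has prime divisors 2, 3, 5. h is a primitive root mod 31 iff h^(30/q) ≢ 1 (mod 31) for each such q.
h = 2: 2^15 ≡ 1, 2^10 ≡ 1, 2^6 ≡ 2 (mod 31); 2^15 ≡ 1, so not a primitive root.
h = 3: 3^15 ≡ 30, 3^10 ≡ 25, 3^6 ≡ 16 (mod 31); none is 1, so 3 has order 30 and is a primitive root.
The smallest primitive root mod 31 is g = 3.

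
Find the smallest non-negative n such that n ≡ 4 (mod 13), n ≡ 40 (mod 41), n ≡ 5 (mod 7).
901

Using the Chinese Remainder Theorem:
M = product of moduli = 3731
For equation 1: M_1 = 287, 287 ≡ 1 (mod 13), inverse of 287 mod 13 is 1 (check: 1 × 1 = 1 ≡ 1 (mod 13))
For equation 2: M_2 = 91, 91 ≡ 9 (mod 41), inverse of 91 mod 41 is 32 (check: 9 × 32 = 288 ≡ 1 (mod 41))
For equation 3: M_3 = 533, 533 ≡ 1 (mod 7), inverse of 533 mod 7 is 1 (check: 1 × 1 = 1 ≡ 1 (mod 7))
Combine: n ≡ Σ r_i×M_i×(M_i⁻¹ mod m_i) = 4×287×1 + 40×91×32 + 5×533×1 = 1148 + 116480 + 2665 = 120293
120293 mod 3731 = 901
n ≡ 901 (mod 3731)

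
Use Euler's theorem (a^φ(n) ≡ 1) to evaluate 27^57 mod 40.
By Euler: 27^{16} ≡ 1 (mod 40) since gcd(27, 40) = 1. 57 = 3×16 + 9. So 27^{57} ≡ 27^{9} ≡ 27 (mod 40)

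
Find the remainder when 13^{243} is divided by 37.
By Fermat: 13^{36} ≡ 1 (mod 37). 243 = 6×36 + 27. So 13^{243} ≡ 13^{27} ≡ 31 (mod 37)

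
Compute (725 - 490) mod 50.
35

(725 - 490) = 235
235 mod 50 = 35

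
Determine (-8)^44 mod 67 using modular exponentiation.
Using repeated squaring. (-8) ≡ 59 (mod 67). 44 = 32 + 8 + 4 (binary 101100). Repeated squaring mod 67: 59^1 ≡ 59; 59^2 ≡ 59² = 3481 ≡ 64; 59^4 ≡ 64² = 4096 ≡ 9; 59^8 ≡ 9² = 81 ≡ 14; 59^16 ≡ 14² = 196 ≡ 62; 59^32 ≡ 62² = 3844 ≡ 25. Multiply: (-8)^44 ≡ 59^32 × 59^8 × 59^4 ≡ 25 × 14 × 9 (mod 67): 25 × 14 = 350 ≡ 15; 15 × 9 = 135 ≡ 1. So (-8)^44 ≡ 1 (mod 67).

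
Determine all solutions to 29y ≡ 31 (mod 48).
11

Since gcd(29, 48) = 1 divides 31, a solution exists.
Multiply both sides by the inverse of 29 mod 48:
  29^(-1) mod 48 = 5
  x ≡ 5 × 31 ≡ 155 ≡ 11 (mod 48)
Verification: 29 × 11 = 319 = 6 × 48 + 31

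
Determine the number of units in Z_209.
180

Prime factorization: 209 = 11 × 19
Using the formula φ(n) = n × Π(1 - 1/p) for each prime factor p:
φ(209) = 209 × (1 - 1/11) × (1 - 1/19)
φ(209) = 180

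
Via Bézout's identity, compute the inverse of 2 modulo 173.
Extended GCD: 2(-86) + 173(1) = 1. So 2^(-1) ≡ 87 ≡ 87 (mod 173). Verify: 2 × 87 = 174 ≡ 1 (mod 173)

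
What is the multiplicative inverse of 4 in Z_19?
4^(-1) ≡ 5 (mod 19). Verification: 4 × 5 = 20 ≡ 1 (mod 19)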